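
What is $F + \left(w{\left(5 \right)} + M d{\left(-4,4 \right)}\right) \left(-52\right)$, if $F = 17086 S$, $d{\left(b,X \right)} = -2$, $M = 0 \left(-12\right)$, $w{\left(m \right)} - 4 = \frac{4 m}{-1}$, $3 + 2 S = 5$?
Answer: $17918$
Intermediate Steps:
$S = 1$ ($S = - \frac{3}{2} + \frac{1}{2} \cdot 5 = - \frac{3}{2} + \frac{5}{2} = 1$)
$w{\left(m \right)} = 4 - 4 m$ ($w{\left(m \right)} = 4 + \frac{4 m}{-1} = 4 + 4 m \left(-1\right) = 4 - 4 m$)
$M = 0$
$F = 17086$ ($F = 17086 \cdot 1 = 17086$)
$F + \left(w{\left(5 \right)} + M d{\left(-4,4 \right)}\right) \left(-52\right) = 17086 + \left(\left(4 - 20\right) + 0 \left(-2\right)\right) \left(-52\right) = 17086 + \left(\left(4 - 20\right) + 0\right) \left(-52\right) = 17086 + \left(-16 + 0\right) \left(-52\right) = 17086 - -832 = 17086 + 832 = 17918$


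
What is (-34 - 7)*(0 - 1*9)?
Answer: 369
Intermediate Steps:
(-34 - 7)*(0 - 1*9) = -41*(0 - 9) = -41*(-9) = 369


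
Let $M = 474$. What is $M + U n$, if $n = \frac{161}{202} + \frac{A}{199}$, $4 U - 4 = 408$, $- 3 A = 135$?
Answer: $\frac{21417599}{40198} \approx 532.8$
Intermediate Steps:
$A = -45$ ($A = \left(- \frac{1}{3}\right) 135 = -45$)
$U = 103$ ($U = 1 + \frac{1}{4} \cdot 408 = 1 + 102 = 103$)
$n = \frac{22949}{40198}$ ($n = \frac{161}{202} - \frac{45}{199} = \frac{22949}{40198} \approx 0.5709$)
$M + U n = 474 + 103 \cdot \frac{22949}{40198} = 474 + \frac{2363747}{40198} = \frac{21417599}{40198}$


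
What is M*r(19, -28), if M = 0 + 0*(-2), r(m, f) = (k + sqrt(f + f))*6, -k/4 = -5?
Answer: 0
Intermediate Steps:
k = 20 (k = -4*(-5) = 20)
r(m, f) = 120 + 6*sqrt(2)*sqrt(f) (r(m, f) = (20 + sqrt(f + f))*6 = (20 + sqrt(2*f))*6 = (20 + sqrt(2)*sqrt(f))*6 = 120 + 6*sqrt(2)*sqrt(f))
M = 0 (M = 0 + 0 = 0)
M*r(19, -28) = 0*(120 + 6*sqrt(2)*sqrt(-28)) = 0*(120 + 6*sqrt(2)*(2*I*sqrt(7))) = 0*(120 + 12*I*sqrt(14)) = 0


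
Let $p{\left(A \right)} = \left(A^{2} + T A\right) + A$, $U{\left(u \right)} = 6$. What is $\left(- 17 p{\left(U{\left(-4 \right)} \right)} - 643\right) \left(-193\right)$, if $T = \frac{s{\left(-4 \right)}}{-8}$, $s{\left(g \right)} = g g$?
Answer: $222529$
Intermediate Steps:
$s{\left(g \right)} = g^{2}$
$T = -2$ ($T = \frac{\left(-4\right)^{2}}{-8} = 16 \left(- \frac{1}{8}\right) = -2$)
$p{\left(A \right)} = A^{2} - A$ ($p{\left(A \right)} = \left(A^{2} - 2 A\right) + A = A^{2} - A$)
$\left(- 17 p{\left(U{\left(-4 \right)} \right)} - 643\right) \left(-193\right) = \left(- 17 \cdot 6 \left(-1 + 6\right) - 643\right) \left(-193\right) = \left(- 17 \cdot 6 \cdot 5 - 643\right) \left(-193\right) = \left(\left(-17\right) 30 - 643\right) \left(-193\right) = \left(-510 - 643\right) \left(-193\right) = \left(-1153\right) \left(-193\right) = 222529$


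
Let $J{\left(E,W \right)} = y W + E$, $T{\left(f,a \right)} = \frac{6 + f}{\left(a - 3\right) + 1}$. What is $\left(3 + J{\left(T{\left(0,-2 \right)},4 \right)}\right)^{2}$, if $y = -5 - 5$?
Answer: $\frac{5929}{4} \approx 1482.3$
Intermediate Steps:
$y = -10$
$T{\left(f,a \right)} = \frac{6 + f}{-2 + a}$ ($T{\left(f,a \right)} = \frac{6 + f}{\left(a - 3\right) + 1} = \frac{6 + f}{\left(-3 + a\right) + 1} = \frac{6 + f}{-2 + a}$)
$J{\left(E,W \right)} = E - 10 W$ ($J{\left(E,W \right)} = - 10 W + E = E - 10 W$)
$\left(3 + J{\left(T{\left(0,-2 \right)},4 \right)}\right)^{2} = \left(3 - \left(40 - \frac{6 + 0}{-2 - 2}\right)\right)^{2} = \left(3 - \left(40 - \frac{1}{-4} \cdot 6\right)\right)^{2} = \left(3 - \frac{83}{2}\right)^{2} = \left(- \frac{77}{2}\right)^{2} = \frac{5929}{4}$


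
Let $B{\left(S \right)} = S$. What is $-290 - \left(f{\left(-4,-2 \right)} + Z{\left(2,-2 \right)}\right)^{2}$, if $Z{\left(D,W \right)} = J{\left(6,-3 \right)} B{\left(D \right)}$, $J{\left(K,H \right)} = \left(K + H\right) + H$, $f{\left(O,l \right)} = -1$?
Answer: $-291$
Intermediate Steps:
$J{\left(K,H \right)} = K + 2 H$ ($J{\left(K,H \right)} = \left(H + K\right) + H = K + 2 H$)
$Z{\left(D,W \right)} = 0$ ($Z{\left(D,W \right)} = \left(6 + 2 \left(-3\right)\right) D = \left(6 - 6\right) D = 0 D = 0$)
$-290 - \left(f{\left(-4,-2 \right)} + Z{\left(2,-2 \right)}\right)^{2} = -290 - \left(-1 + 0\right)^{2} = -290 - \left(-1\right)^{2} = -290 - 1 = -291$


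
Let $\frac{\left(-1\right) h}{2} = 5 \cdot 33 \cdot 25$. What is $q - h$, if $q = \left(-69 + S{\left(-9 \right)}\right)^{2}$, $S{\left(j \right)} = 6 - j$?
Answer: $11166$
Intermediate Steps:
$h = -8250$ ($h = - 2 \cdot 5 \cdot 33 \cdot 25 = - 2 \cdot 165 \cdot 25 = \left(-2\right) 4125 = -8250$)
$q = 2916$ ($q = \left(-69 + \left(6 - -9\right)\right)^{2} = \left(-69 + \left(6 + 9\right)\right)^{2} = \left(-69 + 15\right)^{2} = \left(-54\right)^{2} = 2916$)
$q - h = 2916 - -8250 = 2916 + 8250 = 11166$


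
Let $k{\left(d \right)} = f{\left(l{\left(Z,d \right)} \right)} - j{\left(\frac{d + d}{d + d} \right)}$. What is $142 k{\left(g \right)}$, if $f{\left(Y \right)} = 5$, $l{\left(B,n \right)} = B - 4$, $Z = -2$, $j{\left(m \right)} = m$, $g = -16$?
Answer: $568$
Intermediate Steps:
$l{\left(B,n \right)} = -4 + B$ ($l{\left(B,n \right)} = B - 4 = -4 + B$)
$k{\left(d \right)} = 4$ ($k{\left(d \right)} = 5 - \frac{d + d}{d + d} = 5 - \frac{2 d}{2 d} = 5 - 2 d \frac{1}{2 d} = 5 - 1 = 4$)
$142 k{\left(g \right)} = 142 \cdot 4 = 568$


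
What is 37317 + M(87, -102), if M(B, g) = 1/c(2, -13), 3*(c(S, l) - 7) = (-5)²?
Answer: 1716585/46 ≈ 37317.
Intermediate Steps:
c(S, l) = 46/3 (c(S, l) = 7 + (⅓)*(-5)² = 7 + (⅓)*25 = 7 + 25/3 = 46/3)
M(B, g) = 3/46 (M(B, g) = 1/(46/3) = 3/46)
37317 + M(87, -102) = 37317 + 3/46 = 1716585/46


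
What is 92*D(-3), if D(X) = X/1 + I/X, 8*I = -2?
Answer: -805/3 ≈ -268.33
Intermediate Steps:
I = -1/4 (I = (1/8)*(-2) = -1/4 ≈ -0.25000)
D(X) = X - 1/(4*X) (D(X) = X/1 - 1/(4*X) = X*1 - 1/(4*X) = X - 1/(4*X))
92*D(-3) = 92*(-3 - 1/4/(-3)) = 92*(-3 - 1/4*(-1/3)) = 92*(-3 + 1/12) = 92*(-35/12) = -805/3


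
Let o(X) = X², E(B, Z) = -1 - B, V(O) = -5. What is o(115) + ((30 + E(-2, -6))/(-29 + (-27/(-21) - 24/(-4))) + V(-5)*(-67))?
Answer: 2060903/152 ≈ 13559.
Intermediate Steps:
o(115) + ((30 + E(-2, -6))/(-29 + (-27/(-21) - 24/(-4))) + V(-5)*(-67)) = 115² + ((30 + (-1 - 1*(-2)))/(-29 + (-27/(-21) - 24/(-4))) - 5*(-67)) = 13225 + ((30 + (-1 + 2))/(-29 + (-27*(-1/21) - 24*(-¼))) + 335) = 13225 + ((30 + 1)/(-29 + (9/7 + 6)) + 335) = 13225 + (31/(-29 + 51/7) + 335) = 13225 + (31/(-152/7) + 335) = 13225 + (31*(-7/152) + 335) = 13225 + (-217/152 + 335) = 13225 + 50703/152 = 2060903/152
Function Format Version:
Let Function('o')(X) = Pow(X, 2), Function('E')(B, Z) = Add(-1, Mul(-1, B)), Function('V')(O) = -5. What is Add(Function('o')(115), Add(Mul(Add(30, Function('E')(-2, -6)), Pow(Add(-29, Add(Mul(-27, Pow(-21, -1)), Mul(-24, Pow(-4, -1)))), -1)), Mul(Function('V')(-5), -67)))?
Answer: Rational(2060903, 152) ≈ 13559.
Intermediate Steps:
Add(Function('o')(115), Add(Mul(Add(30, Function('E')(-2, -6)), Pow(Add(-29, Add(Mul(-27, Pow(-21, -1)), Mul(-24, Pow(-4, -1)))), -1)), Mul(Function('V')(-5), -67))) = Add(Pow(115, 2), Add(Mul(Add(30, Add(-1, Mul(-1, -2))), Pow(Add(-29, Add(Mul(-27, Pow(-21, -1)), Mul(-24, Pow(-4, -1)))), -1)), Mul(-5, -67))) = Add(13225, Add(Mul(Add(30, Add(-1, 2)), Pow(Add(-29, Add(Mul(-27, Rational(-1, 21)), Mul(-24, Rational(-1, 4)))), -1)), 335)) = Add(13225, Add(Mul(Add(30, 1), Pow(Add(-29, Add(Rational(9, 7), 6)), -1)), 335)) = Add(13225, Add(Mul(31, Pow(Add(-29, Rational(51, 7)), -1)), 335)) = Add(13225, Add(Mul(31, Pow(Rational(-152, 7), -1)), 335)) = Add(13225, Add(Mul(31, Rational(-7, 152)), 335)) = Add(13225, Add(Rational(-217, 152), 335)) = Add(13225, Rational(50703, 152)) = Rational(2060903, 152)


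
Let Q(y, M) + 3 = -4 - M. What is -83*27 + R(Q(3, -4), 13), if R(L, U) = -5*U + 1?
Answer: -2305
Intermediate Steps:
Q(y, M) = -7 - M (Q(y, M) = -3 + (-4 - M) = -7 - M)
R(L, U) = 1 - 5*U
-83*27 + R(Q(3, -4), 13) = -83*27 + (1 - 5*13) = -2241 + (1 - 65) = -2241 - 64 = -2305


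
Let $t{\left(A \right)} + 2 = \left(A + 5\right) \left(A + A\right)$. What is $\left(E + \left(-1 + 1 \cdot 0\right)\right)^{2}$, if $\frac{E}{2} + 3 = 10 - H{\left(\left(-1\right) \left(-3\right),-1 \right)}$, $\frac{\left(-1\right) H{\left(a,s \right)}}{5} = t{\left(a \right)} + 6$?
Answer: $284089$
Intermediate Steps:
$t{\left(A \right)} = -2 + 2 A \left(5 + A\right)$ ($t{\left(A \right)} = -2 + \left(A + 5\right) \left(A + A\right) = -2 + \left(5 + A\right) 2 A = -2 + 2 A \left(5 + A\right)$)
$H{\left(a,s \right)} = -20 - 50 a - 10 a^{2}$ ($H{\left(a,s \right)} = - 5 \left(\left(-2 + 2 a^{2} + 10 a\right) + 6\right) = - 5 \left(4 + 2 a^{2} + 10 a\right) = -20 - 50 a - 10 a^{2}$)
$E = 534$ ($E = -6 + 2 \left(10 - \left(-20 - 50 \left(\left(-1\right) \left(-3\right)\right) - 10 \left(\left(-1\right) \left(-3\right)\right)^{2}\right)\right) = -6 + 2 \left(10 - \left(-20 - 150 - 10 \cdot 3^{2}\right)\right) = -6 + 2 \left(10 - \left(-20 - 150 - 90\right)\right) = -6 + 2 \left(10 - -260\right) = -6 + 2 \left(10 + 260\right) = -6 + 2 \cdot 270 = -6 + 540 = 534$)
$\left(E + \left(-1 + 1 \cdot 0\right)\right)^{2} = \left(534 + \left(-1 + 1 \cdot 0\right)\right)^{2} = \left(534 + \left(-1 + 0\right)\right)^{2} = \left(534 - 1\right)^{2} = 533^{2} = 284089$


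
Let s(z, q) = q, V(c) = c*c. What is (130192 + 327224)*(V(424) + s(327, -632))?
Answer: 81943331904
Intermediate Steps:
V(c) = c²
(130192 + 327224)*(V(424) + s(327, -632)) = (130192 + 327224)*(424² - 632) = 457416*(179776 - 632) = 457416*179144 = 81943331904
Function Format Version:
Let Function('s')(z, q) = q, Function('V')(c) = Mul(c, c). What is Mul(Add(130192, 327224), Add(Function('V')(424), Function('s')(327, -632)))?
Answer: 81943331904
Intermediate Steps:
Function('V')(c) = Pow(c, 2)
Mul(Add(130192, 327224), Add(Function('V')(424), Function('s')(327, -632))) = Mul(Add(130192, 327224), Add(Pow(424, 2), -632)) = Mul(457416, Add(179776, -632)) = Mul(457416, 179144) = 81943331904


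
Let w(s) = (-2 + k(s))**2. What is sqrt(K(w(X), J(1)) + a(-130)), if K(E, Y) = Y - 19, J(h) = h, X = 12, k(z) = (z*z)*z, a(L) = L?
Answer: 2*I*sqrt(37) ≈ 12.166*I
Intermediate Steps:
k(z) = z**3 (k(z) = z**2*z = z**3)
w(s) = (-2 + s**3)**2
K(E, Y) = -19 + Y
sqrt(K(w(X), J(1)) + a(-130)) = sqrt((-19 + 1) - 130) = sqrt(-18 - 130) = sqrt(-148) = 2*I*sqrt(37)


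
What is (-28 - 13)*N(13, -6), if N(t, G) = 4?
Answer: -164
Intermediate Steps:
(-28 - 13)*N(13, -6) = (-28 - 13)*4 = -41*4 = -164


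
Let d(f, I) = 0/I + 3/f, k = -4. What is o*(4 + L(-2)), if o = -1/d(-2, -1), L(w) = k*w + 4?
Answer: 32/3 ≈ 10.667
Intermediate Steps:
d(f, I) = 3/f (d(f, I) = 0 + 3/f = 3/f)
L(w) = 4 - 4*w (L(w) = -4*w + 4 = 4 - 4*w)
o = 2/3 (o = -1/(3/(-2)) = -1/(3*(-1/2)) = -1/(-3/2) = -1*(-2/3) = 2/3 ≈ 0.66667)
o*(4 + L(-2)) = 2*(4 + (4 - 4*(-2)))/3 = 2*(4 + (4 + 8))/3 = 2*(4 + 12)/3 = (2/3)*16 = 32/3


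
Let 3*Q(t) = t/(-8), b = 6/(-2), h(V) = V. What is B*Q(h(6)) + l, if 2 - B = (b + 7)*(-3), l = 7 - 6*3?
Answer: -29/2 ≈ -14.500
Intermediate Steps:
b = -3 (b = 6*(-½) = -3)
l = -11 (l = 7 - 18 = -11)
Q(t) = -t/24 (Q(t) = (t/(-8))/3 = (t*(-⅛))/3 = (-t/8)/3 = -t/24)
B = 14 (B = 2 - (-3 + 7)*(-3) = 2 - 4*(-3) = 2 - 1*(-12) = 2 + 12 = 14)
B*Q(h(6)) + l = 14*(-1/24*6) - 11 = 14*(-¼) - 11 = -7/2 - 11 = -29/2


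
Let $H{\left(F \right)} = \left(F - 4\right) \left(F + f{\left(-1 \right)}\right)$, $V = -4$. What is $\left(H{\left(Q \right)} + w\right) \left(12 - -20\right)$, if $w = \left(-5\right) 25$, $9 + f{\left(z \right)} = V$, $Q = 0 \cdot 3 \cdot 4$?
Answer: $-2336$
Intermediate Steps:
$Q = 0$ ($Q = 0 \cdot 4 = 0$)
$f{\left(z \right)} = -13$ ($f{\left(z \right)} = -9 - 4 = -13$)
$w = -125$
$H{\left(F \right)} = \left(-13 + F\right) \left(-4 + F\right)$ ($H{\left(F \right)} = \left(F - 4\right) \left(F - 13\right) = \left(-4 + F\right) \left(-13 + F\right) = \left(-13 + F\right) \left(-4 + F\right)$)
$\left(H{\left(Q \right)} + w\right) \left(12 - -20\right) = \left(\left(52 + 0^{2} - 0\right) - 125\right) \left(12 - -20\right) = \left(\left(52 + 0 + 0\right) - 125\right) \left(12 + 20\right) = \left(52 - 125\right) 32 = \left(-73\right) 32 = -2336$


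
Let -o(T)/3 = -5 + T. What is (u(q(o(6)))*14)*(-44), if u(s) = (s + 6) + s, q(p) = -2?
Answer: -1232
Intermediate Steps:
o(T) = 15 - 3*T (o(T) = -3*(-5 + T) = 15 - 3*T)
u(s) = 6 + 2*s (u(s) = (6 + s) + s = 6 + 2*s)
(u(q(o(6)))*14)*(-44) = ((6 + 2*(-2))*14)*(-44) = ((6 - 4)*14)*(-44) = (2*14)*(-44) = 28*(-44) = -1232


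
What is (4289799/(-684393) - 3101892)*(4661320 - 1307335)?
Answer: -2373411107207583225/228131 ≈ -1.0404e+13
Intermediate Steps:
(4289799/(-684393) - 3101892)*(4661320 - 1307335) = (4289799*(-1/684393) - 3101892)*3353985 = (-1429933/228131 - 3101892)*3353985 = -707639153785/228131*3353985 = -2373411107207583225/228131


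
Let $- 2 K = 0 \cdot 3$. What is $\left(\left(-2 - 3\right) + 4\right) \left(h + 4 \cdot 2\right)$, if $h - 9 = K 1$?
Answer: $-17$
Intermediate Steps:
$K = 0$ ($K = - \frac{0 \cdot 3}{2} = \left(- \frac{1}{2}\right) 0 = 0$)
$h = 9$ ($h = 9 + 0 \cdot 1 = 9 + 0 = 9$)
$\left(\left(-2 - 3\right) + 4\right) \left(h + 4 \cdot 2\right) = \left(\left(-2 - 3\right) + 4\right) \left(9 + 4 \cdot 2\right) = \left(-5 + 4\right) \left(9 + 8\right) = \left(-1\right) 17 = -17$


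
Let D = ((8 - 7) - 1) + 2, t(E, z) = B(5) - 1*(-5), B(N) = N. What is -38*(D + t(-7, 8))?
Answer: -456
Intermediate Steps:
t(E, z) = 10 (t(E, z) = 5 - 1*(-5) = 5 + 5 = 10)
D = 2 (D = (1 - 1) + 2 = 0 + 2 = 2)
-38*(D + t(-7, 8)) = -38*(2 + 10) = -38*12 = -456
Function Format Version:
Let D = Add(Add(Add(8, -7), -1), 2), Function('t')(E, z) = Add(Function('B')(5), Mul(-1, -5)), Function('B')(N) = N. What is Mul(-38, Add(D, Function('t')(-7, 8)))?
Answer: -456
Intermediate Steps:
Function('t')(E, z) = 10 (Function('t')(E, z) = Add(5, Mul(-1, -5)) = Add(5, 5) = 10)
D = 2 (D = Add(Add(1, -1), 2) = Add(0, 2) = 2)
Mul(-38, Add(D, Function('t')(-7, 8))) = Mul(-38, Add(2, 10)) = Mul(-38, 12) = -456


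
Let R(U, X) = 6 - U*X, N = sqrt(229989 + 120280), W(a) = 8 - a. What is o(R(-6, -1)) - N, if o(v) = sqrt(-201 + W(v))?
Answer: -sqrt(350269) + I*sqrt(193) ≈ -591.83 + 13.892*I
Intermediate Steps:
N = sqrt(350269) ≈ 591.83
R(U, X) = 6 - U*X
o(v) = sqrt(-193 - v) (o(v) = sqrt(-201 + (8 - v)) = sqrt(-193 - v))
o(R(-6, -1)) - N = sqrt(-193 - (6 - 1*(-6)*(-1))) - sqrt(350269) = sqrt(-193 - (6 - 6)) - sqrt(350269) = sqrt(-193 - 1*0) - sqrt(350269) = sqrt(-193 + 0) - sqrt(350269) = sqrt(-193) - sqrt(350269) = I*sqrt(193) - sqrt(350269) = -sqrt(350269) + I*sqrt(193)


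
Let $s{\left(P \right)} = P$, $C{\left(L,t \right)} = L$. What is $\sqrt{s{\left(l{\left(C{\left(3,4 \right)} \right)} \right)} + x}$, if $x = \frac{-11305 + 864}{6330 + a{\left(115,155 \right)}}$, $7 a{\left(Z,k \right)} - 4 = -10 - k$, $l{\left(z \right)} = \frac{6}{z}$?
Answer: $\frac{\sqrt{4879}}{119} \approx 0.58697$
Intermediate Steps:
$a{\left(Z,k \right)} = - \frac{6}{7} - \frac{k}{7}$ ($a{\left(Z,k \right)} = \frac{4}{7} + \frac{-10 - k}{7} = \frac{4}{7} - \left(\frac{10}{7} + \frac{k}{7}\right) = - \frac{6}{7} - \frac{k}{7}$)
$x = - \frac{197}{119}$ ($x = \frac{-11305 + 864}{6330 - 23} = - \frac{10441}{6330 - 23} = - \frac{10441}{6307} = \left(-10441\right) \frac{1}{6307} = - \frac{197}{119} \approx -1.6555$)
$\sqrt{s{\left(l{\left(C{\left(3,4 \right)} \right)} \right)} + x} = \sqrt{\frac{6}{3} - \frac{197}{119}} = \sqrt{6 \cdot \frac{1}{3} - \frac{197}{119}} = \sqrt{2 - \frac{197}{119}} = \sqrt{\frac{41}{119}} = \frac{\sqrt{4879}}{119}$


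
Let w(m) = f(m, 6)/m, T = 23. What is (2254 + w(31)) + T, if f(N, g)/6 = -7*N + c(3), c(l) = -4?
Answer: 69261/31 ≈ 2234.2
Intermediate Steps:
f(N, g) = -24 - 42*N (f(N, g) = 6*(-7*N - 4) = 6*(-4 - 7*N) = -24 - 42*N)
w(m) = (-24 - 42*m)/m
(2254 + w(31)) + T = (2254 + (-42 - 24/31)) + 23 = (2254 - 1326/31) + 23 = 68548/31 + 23 = 69261/31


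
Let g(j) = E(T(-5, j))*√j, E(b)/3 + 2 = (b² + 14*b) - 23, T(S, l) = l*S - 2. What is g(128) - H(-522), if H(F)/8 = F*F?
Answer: -2179872 + 9675624*√2 ≈ 1.1504e+7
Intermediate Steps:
T(S, l) = -2 + S*l (T(S, l) = S*l - 2 = -2 + S*l)
E(b) = -75 + 3*b² + 42*b (E(b) = -6 + 3*((b² + 14*b) - 23) = -6 + 3*(-23 + b² + 14*b) = -6 + (-69 + 3*b² + 42*b) = -75 + 3*b² + 42*b)
H(F) = 8*F² (H(F) = 8*(F*F) = 8*F²)
g(j) = √j*(-159 - 210*j + 3*(-2 - 5*j)²) (g(j) = (-75 + 3*(-2 - 5*j)² + 42*(-2 - 5*j))*√j = (-75 + 3*(-2 - 5*j)² + (-84 - 210*j))*√j = (-159 - 210*j + 3*(-2 - 5*j)²)*√j = √j*(-159 - 210*j + 3*(-2 - 5*j)²))
g(128) - H(-522) = √128*(-147 - 150*128 + 75*128²) - 8*(-522)² = (8*√2)*(-147 - 19200 + 75*16384) - 8*272484 = (8*√2)*(-147 - 19200 + 1228800) - 1*2179872 = (8*√2)*1209453 - 2179872 = 9675624*√2 - 2179872 = -2179872 + 9675624*√2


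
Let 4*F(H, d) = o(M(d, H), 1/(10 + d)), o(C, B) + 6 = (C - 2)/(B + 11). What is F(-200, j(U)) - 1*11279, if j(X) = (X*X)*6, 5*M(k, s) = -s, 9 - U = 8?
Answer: -3992993/354 ≈ -11280.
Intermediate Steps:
U = 1 (U = 9 - 1*8 = 9 - 8 = 1)
M(k, s) = -s/5 (M(k, s) = (-s)/5 = -s/5)
j(X) = 6*X**2 (j(X) = X**2*6 = 6*X**2)
o(C, B) = -6 + (-2 + C)/(11 + B) (o(C, B) = -6 + (C - 2)/(B + 11) = -6 + (-2 + C)/(11 + B))
F(H, d) = (-68 - 6/(10 + d) - H/5)/(4*(11 + 1/(10 + d))) (F(H, d) = ((-68 - H/5 - 6/(10 + d))/(11 + 1/(10 + d)))/4 = ((-68 - 6/(10 + d) - H/5)/(11 + 1/(10 + d)))/4 = (-68 - 6/(10 + d) - H/5)/(4*(11 + 1/(10 + d))))
F(-200, j(U)) - 1*11279 = (-30 - (10 + 6*1**2)*(340 - 200))/(20*(111 + 11*(6*1**2))) - 1*11279 = (-30 - 1*(10 + 6*1)*140)/(20*(111 + 11*(6*1))) - 11279 = (-30 - 1*(10 + 6)*140)/(20*(111 + 11*6)) - 11279 = (-30 - 1*16*140)/(20*(111 + 66)) - 11279 = (1/20)*(-30 - 2240)/177 - 11279 = (1/20)*(1/177)*(-2270) - 11279 = -227/354 - 11279 = -3992993/354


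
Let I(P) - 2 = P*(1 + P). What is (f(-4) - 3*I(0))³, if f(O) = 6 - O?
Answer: 64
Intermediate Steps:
I(P) = 2 + P*(1 + P)
(f(-4) - 3*I(0))³ = ((6 - 1*(-4)) - 3*(2 + 0 + 0²))³ = ((6 + 4) - 3*(2 + 0 + 0))³ = (10 - 3*2)³ = (10 - 1*6)³ = (10 - 6)³ = 4³ = 64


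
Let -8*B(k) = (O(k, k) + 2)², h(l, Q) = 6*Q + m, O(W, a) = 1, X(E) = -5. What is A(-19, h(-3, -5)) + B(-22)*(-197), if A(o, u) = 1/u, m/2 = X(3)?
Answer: 1108/5 ≈ 221.60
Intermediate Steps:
m = -10 (m = 2*(-5) = -10)
h(l, Q) = -10 + 6*Q (h(l, Q) = 6*Q - 10 = -10 + 6*Q)
B(k) = -9/8 (B(k) = -(1 + 2)²/8 = -⅛*3² = -⅛*9 = -9/8)
A(-19, h(-3, -5)) + B(-22)*(-197) = 1/(-10 + 6*(-5)) - 9/8*(-197) = 1/(-10 - 30) + 1773/8 = 1/(-40) + 1773/8 = -1/40 + 1773/8 = 1108/5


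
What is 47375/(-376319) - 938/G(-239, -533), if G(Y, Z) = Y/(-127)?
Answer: -44840699819/89940241 ≈ -498.56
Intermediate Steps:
G(Y, Z) = -Y/127 (G(Y, Z) = Y*(-1/127) = -Y/127)
47375/(-376319) - 938/G(-239, -533) = 47375/(-376319) - 938/((-1/127*(-239))) = 47375*(-1/376319) - 938/239/127 = -47375/376319 - 938*127/239 = -47375/376319 - 119126/239 = -44840699819/89940241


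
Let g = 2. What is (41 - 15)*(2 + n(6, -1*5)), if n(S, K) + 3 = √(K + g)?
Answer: -26 + 26*I*√3 ≈ -26.0 + 45.033*I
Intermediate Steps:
n(S, K) = -3 + √(2 + K) (n(S, K) = -3 + √(K + 2) = -3 + √(2 + K))
(41 - 15)*(2 + n(6, -1*5)) = (41 - 15)*(2 + (-3 + √(2 - 1*5))) = 26*(2 + (-3 + √(2 - 5))) = 26*(2 + (-3 + √(-3))) = 26*(2 + (-3 + I*√3)) = 26*(-1 + I*√3) = -26 + 26*I*√3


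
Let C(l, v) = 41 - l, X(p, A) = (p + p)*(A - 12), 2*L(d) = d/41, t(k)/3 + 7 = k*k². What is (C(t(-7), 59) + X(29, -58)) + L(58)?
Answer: -121700/41 ≈ -2968.3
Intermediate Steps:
t(k) = -21 + 3*k³ (t(k) = -21 + 3*(k*k²) = -21 + 3*k³)
L(d) = d/82 (L(d) = (d/41)/2 = d/82)
X(p, A) = 2*p*(-12 + A) (X(p, A) = (2*p)*(-12 + A) = 2*p*(-12 + A))
(C(t(-7), 59) + X(29, -58)) + L(58) = ((41 - (-21 + 3*(-7)³)) + 2*29*(-12 - 58)) + (1/82)*58 = ((41 - (-21 + 3*(-343))) + 2*29*(-70)) + 29/41 = ((41 - (-21 - 1029)) - 4060) + 29/41 = ((41 - 1*(-1050)) - 4060) + 29/41 = ((41 + 1050) - 4060) + 29/41 = (1091 - 4060) + 29/41 = -2969 + 29/41 = -121700/41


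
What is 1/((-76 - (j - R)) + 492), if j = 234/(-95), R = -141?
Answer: 95/26359 ≈ 0.0036041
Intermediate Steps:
j = -234/95 (j = 234*(-1/95) = -234/95 ≈ -2.4632)
1/((-76 - (j - R)) + 492) = 1/((-76 - (-234/95 - 1*(-141))) + 492) = 1/((-76 - (-234/95 + 141)) + 492) = 1/((-76 - 1*13161/95) + 492) = 1/((-76 - 13161/95) + 492) = 1/(-20381/95 + 492) = 1/(26359/95) = 95/26359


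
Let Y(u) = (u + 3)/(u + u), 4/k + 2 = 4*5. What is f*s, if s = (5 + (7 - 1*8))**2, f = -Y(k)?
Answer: -116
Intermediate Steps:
k = 2/9 (k = 4/(-2 + 4*5) = 4/(-2 + 20) = 4/18 = 4*(1/18) = 2/9 ≈ 0.22222)
Y(u) = (3 + u)/(2*u) (Y(u) = (3 + u)/((2*u)) = (3 + u)*(1/(2*u)) = (3 + u)/(2*u))
f = -29/4 (f = -(3 + 2/9)/(2*2/9) = -9*29/(2*2*9) = -1*29/4 = -29/4 ≈ -7.2500)
s = 16 (s = (5 + (7 - 8))**2 = (5 - 1)**2 = 4**2 = 16)
f*s = -29/4*16 = -116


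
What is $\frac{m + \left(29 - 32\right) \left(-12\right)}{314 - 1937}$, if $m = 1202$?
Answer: $- \frac{1238}{1623} \approx -0.76278$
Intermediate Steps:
$\frac{m + \left(29 - 32\right) \left(-12\right)}{314 - 1937} = \frac{1202 + \left(29 - 32\right) \left(-12\right)}{314 - 1937} = \frac{1202 - -36}{-1623} = \left(1202 + 36\right) \left(- \frac{1}{1623}\right) = 1238 \left(- \frac{1}{1623}\right) = - \frac{1238}{1623}$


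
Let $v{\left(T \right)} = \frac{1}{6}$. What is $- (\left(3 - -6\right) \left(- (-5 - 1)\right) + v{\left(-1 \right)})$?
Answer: $- \frac{325}{6} \approx -54.167$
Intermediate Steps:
$v{\left(T \right)} = \frac{1}{6}$
$- (\left(3 - -6\right) \left(- (-5 - 1)\right) + v{\left(-1 \right)}) = - (\left(3 - -6\right) \left(- (-5 - 1)\right) + \frac{1}{6}) = - (\left(3 + 6\right) \left(\left(-1\right) \left(-6\right)\right) + \frac{1}{6}) = - (9 \cdot 6 + \frac{1}{6}) = - (54 + \frac{1}{6}) = \left(-1\right) \frac{325}{6} = - \frac{325}{6}$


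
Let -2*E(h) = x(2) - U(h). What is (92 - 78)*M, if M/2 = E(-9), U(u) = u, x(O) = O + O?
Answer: -182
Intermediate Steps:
x(O) = 2*O
E(h) = -2 + h/2 (E(h) = -(2*2 - h)/2 = -(4 - h)/2 = -2 + h/2)
M = -13 (M = 2*(-2 + (½)*(-9)) = 2*(-2 - 9/2) = 2*(-13/2) = -13)
(92 - 78)*M = (92 - 78)*(-13) = 14*(-13) = -182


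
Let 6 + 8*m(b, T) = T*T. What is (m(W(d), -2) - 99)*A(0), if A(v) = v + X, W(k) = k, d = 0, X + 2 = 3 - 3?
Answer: 397/2 ≈ 198.50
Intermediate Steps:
X = -2 (X = -2 + (3 - 3) = -2 + 0 = -2)
A(v) = -2 + v (A(v) = v - 2 = -2 + v)
m(b, T) = -¾ + T²/8 (m(b, T) = -¾ + (T*T)/8 = -¾ + T²/8)
(m(W(d), -2) - 99)*A(0) = ((-¾ + (⅛)*(-2)²) - 99)*(-2 + 0) = ((-¾ + (⅛)*4) - 99)*(-2) = ((-¾ + ½) - 99)*(-2) = (-¼ - 99)*(-2) = -397/4*(-2) = 397/2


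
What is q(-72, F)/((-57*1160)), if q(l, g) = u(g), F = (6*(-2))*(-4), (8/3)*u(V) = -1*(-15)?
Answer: -3/35264 ≈ -8.5073e-5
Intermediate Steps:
u(V) = 45/8 (u(V) = 3*(-1*(-15))/8 = (3/8)*15 = 45/8)
F = 48 (F = -12*(-4) = 48)
q(l, g) = 45/8
q(-72, F)/((-57*1160)) = 45/(8*((-57*1160))) = (45/8)/(-66120) = (45/8)*(-1/66120) = -3/35264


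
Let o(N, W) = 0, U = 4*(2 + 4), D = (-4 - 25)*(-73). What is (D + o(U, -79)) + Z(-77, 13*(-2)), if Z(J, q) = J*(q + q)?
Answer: 6121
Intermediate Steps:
D = 2117 (D = -29*(-73) = 2117)
U = 24 (U = 4*6 = 24)
Z(J, q) = 2*J*q (Z(J, q) = J*(2*q) = 2*J*q)
(D + o(U, -79)) + Z(-77, 13*(-2)) = (2117 + 0) + 2*(-77)*(13*(-2)) = 2117 + 2*(-77)*(-26) = 2117 + 4004 = 6121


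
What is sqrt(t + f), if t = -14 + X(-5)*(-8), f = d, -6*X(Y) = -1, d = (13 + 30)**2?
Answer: sqrt(16503)/3 ≈ 42.821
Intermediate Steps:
d = 1849 (d = 43**2 = 1849)
X(Y) = 1/6 (X(Y) = -1/6*(-1) = 1/6)
f = 1849
t = -46/3 (t = -14 + (1/6)*(-8) = -14 - 4/3 = -46/3 ≈ -15.333)
sqrt(t + f) = sqrt(-46/3 + 1849) = sqrt(5501/3) = sqrt(16503)/3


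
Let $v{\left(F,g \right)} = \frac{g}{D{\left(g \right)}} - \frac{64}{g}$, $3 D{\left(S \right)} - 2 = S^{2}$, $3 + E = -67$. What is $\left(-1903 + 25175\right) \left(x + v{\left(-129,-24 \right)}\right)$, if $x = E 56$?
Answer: $- \frac{79041858592}{867} \approx -9.1167 \cdot 10^{7}$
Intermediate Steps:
$E = -70$ ($E = -3 - 67 = -70$)
$D{\left(S \right)} = \frac{2}{3} + \frac{S^{2}}{3}$
$v{\left(F,g \right)} = - \frac{64}{g} + \frac{g}{\frac{2}{3} + \frac{g^{2}}{3}}$ ($v{\left(F,g \right)} = \frac{g}{\frac{2}{3} + \frac{g^{2}}{3}} - \frac{64}{g} = - \frac{64}{g} + \frac{g}{\frac{2}{3} + \frac{g^{2}}{3}}$)
$x = -3920$ ($x = \left(-70\right) 56 = -3920$)
$\left(-1903 + 25175\right) \left(x + v{\left(-129,-24 \right)}\right) = \left(-1903 + 25175\right) \left(-3920 + \frac{-128 - 61 \left(-24\right)^{2}}{\left(-24\right) \left(2 + \left(-24\right)^{2}\right)}\right) = 23272 \left(-3920 - \frac{-128 - 35136}{24 \left(2 + 576\right)}\right) = 23272 \left(-3920 - \frac{-128 - 35136}{24 \cdot 578}\right) = 23272 \left(-3920 - \frac{1}{13872} \left(-35264\right)\right) = 23272 \left(-3920 + \frac{2204}{867}\right) = 23272 \left(- \frac{3396436}{867}\right) = - \frac{79041858592}{867}$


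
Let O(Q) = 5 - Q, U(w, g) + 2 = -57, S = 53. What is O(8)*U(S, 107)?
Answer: 177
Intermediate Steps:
U(w, g) = -59 (U(w, g) = -2 - 57 = -59)
O(8)*U(S, 107) = (5 - 1*8)*(-59) = (5 - 8)*(-59) = -3*(-59) = 177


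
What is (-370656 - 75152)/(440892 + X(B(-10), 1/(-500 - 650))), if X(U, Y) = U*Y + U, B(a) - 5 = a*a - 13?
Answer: -5572600/5512299 ≈ -1.0109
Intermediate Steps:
B(a) = -8 + a**2 (B(a) = 5 + (a*a - 13) = 5 + (a**2 - 13) = 5 + (-13 + a**2) = -8 + a**2)
X(U, Y) = U + U*Y
(-370656 - 75152)/(440892 + X(B(-10), 1/(-500 - 650))) = (-370656 - 75152)/(440892 + (-8 + (-10)**2)*(1 + 1/(-500 - 650))) = -445808/(440892 + (-8 + 100)*(1 + 1/(-1150))) = -445808/(440892 + 92*(1 - 1/1150)) = -445808/(440892 + 92*(1149/1150)) = -445808/(440892 + 2298/25) = -445808/11024598/25 = -445808*25/11024598 = -5572600/5512299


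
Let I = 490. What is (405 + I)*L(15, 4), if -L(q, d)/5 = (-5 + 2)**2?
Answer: -40275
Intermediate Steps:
L(q, d) = -45 (L(q, d) = -5*(-5 + 2)**2 = -5*(-3)**2 = -5*9 = -45)
(405 + I)*L(15, 4) = (405 + 490)*(-45) = 895*(-45) = -40275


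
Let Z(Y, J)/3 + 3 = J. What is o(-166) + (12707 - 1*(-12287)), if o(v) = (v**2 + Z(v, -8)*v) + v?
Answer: 57862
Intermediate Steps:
Z(Y, J) = -9 + 3*J
o(v) = v**2 - 32*v (o(v) = (v**2 + (-9 + 3*(-8))*v) + v = (v**2 + (-9 - 24)*v) + v = (v**2 - 33*v) + v = v**2 - 32*v)
o(-166) + (12707 - 1*(-12287)) = -166*(-32 - 166) + (12707 - 1*(-12287)) = -166*(-198) + (12707 + 12287) = 32868 + 24994 = 57862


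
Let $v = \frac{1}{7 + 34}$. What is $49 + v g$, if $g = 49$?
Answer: $\frac{2058}{41} \approx 50.195$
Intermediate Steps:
$v = \frac{1}{41} \approx 0.02439$
$49 + v g = 49 + \frac{1}{41} \cdot 49 = 49 + \frac{49}{41} = \frac{2058}{41}$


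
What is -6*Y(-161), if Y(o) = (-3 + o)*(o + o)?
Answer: -316848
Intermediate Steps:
Y(o) = 2*o*(-3 + o) (Y(o) = (-3 + o)*(2*o) = 2*o*(-3 + o))
-6*Y(-161) = -12*(-161)*(-3 - 161) = -12*(-161)*(-164) = -6*52808 = -316848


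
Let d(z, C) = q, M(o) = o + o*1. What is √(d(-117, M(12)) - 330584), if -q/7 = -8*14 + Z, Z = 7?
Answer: I*√329849 ≈ 574.33*I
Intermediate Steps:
M(o) = 2*o (M(o) = o + o = 2*o)
q = 735 (q = -7*(-8*14 + 7) = -7*(-112 + 7) = -7*(-105) = 735)
d(z, C) = 735
√(d(-117, M(12)) - 330584) = √(735 - 330584) = √(-329849) = I*√329849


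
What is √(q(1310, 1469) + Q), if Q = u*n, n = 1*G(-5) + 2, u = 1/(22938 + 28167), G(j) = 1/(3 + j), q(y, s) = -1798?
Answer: I*√2087055256130/34070 ≈ 42.403*I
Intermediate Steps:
u = 1/51105 ≈ 1.9568e-5
n = 3/2 (n = 1/(3 - 5) + 2 = 1/(-2) + 2 = 1*(-½) + 2 = -½ + 2 = 3/2 ≈ 1.5000)
Q = 1/34070 (Q = (1/51105)*(3/2) = 1/34070 ≈ 2.9351e-5)
√(q(1310, 1469) + Q) = √(-1798 + 1/34070) = √(-61257859/34070) = I*√2087055256130/34070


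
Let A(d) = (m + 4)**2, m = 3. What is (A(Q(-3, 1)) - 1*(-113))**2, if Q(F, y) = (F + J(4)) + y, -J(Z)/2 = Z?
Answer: 26244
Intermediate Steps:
J(Z) = -2*Z
Q(F, y) = -8 + F + y (Q(F, y) = (F - 2*4) + y = (F - 8) + y = (-8 + F) + y = -8 + F + y)
A(d) = 49 (A(d) = (3 + 4)**2 = 7**2 = 49)
(A(Q(-3, 1)) - 1*(-113))**2 = (49 - 1*(-113))**2 = (49 + 113)**2 = 162**2 = 26244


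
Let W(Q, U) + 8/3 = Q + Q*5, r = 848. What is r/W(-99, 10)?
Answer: -1272/895 ≈ -1.4212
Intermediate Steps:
W(Q, U) = -8/3 + 6*Q (W(Q, U) = -8/3 + (Q + Q*5) = -8/3 + (Q + 5*Q) = -8/3 + 6*Q)
r/W(-99, 10) = 848/(-8/3 + 6*(-99)) = 848/(-8/3 - 594) = 848/(-1790/3) = 848*(-3/1790) = -1272/895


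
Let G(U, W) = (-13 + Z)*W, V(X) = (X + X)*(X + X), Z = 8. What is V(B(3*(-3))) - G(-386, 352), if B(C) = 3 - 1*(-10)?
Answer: 2436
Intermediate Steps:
B(C) = 13 (B(C) = 3 + 10 = 13)
V(X) = 4*X**2 (V(X) = (2*X)*(2*X) = 4*X**2)
G(U, W) = -5*W (G(U, W) = (-13 + 8)*W = -5*W)
V(B(3*(-3))) - G(-386, 352) = 4*13**2 - (-5)*352 = 4*169 - 1*(-1760) = 676 + 1760 = 2436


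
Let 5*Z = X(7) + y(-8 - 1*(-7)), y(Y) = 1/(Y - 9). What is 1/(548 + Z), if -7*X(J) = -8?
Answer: 350/191873 ≈ 0.0018241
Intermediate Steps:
X(J) = 8/7 (X(J) = -⅐*(-8) = 8/7)
y(Y) = 1/(-9 + Y)
Z = 73/350 (Z = (8/7 + 1/(-9 + (-8 - 1*(-7))))/5 = (8/7 + 1/(-9 + (-8 + 7)))/5 = (8/7 + 1/(-9 - 1))/5 = (8/7 + 1/(-10))/5 = (8/7 - ⅒)/5 = (⅕)*(73/70) = 73/350 ≈ 0.20857)
1/(548 + Z) = 1/(548 + 73/350) = 1/(191873/350) = 350/191873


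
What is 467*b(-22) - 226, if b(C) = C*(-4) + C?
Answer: 30596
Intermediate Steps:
b(C) = -3*C (b(C) = -4*C + C = -3*C)
467*b(-22) - 226 = 467*(-3*(-22)) - 226 = 467*66 - 226 = 30822 - 226 = 30596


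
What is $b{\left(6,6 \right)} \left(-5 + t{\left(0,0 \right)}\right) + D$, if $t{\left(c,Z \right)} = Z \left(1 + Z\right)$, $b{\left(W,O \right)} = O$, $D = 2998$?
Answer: $2968$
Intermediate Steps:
$b{\left(6,6 \right)} \left(-5 + t{\left(0,0 \right)}\right) + D = 6 \left(-5 + 0 \left(1 + 0\right)\right) + 2998 = 6 \left(-5 + 0 \cdot 1\right) + 2998 = 6 \left(-5 + 0\right) + 2998 = 6 \left(-5\right) + 2998 = -30 + 2998 = 2968$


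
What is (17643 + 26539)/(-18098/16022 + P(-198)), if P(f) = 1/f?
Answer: -70080516396/1799713 ≈ -38940.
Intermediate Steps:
(17643 + 26539)/(-18098/16022 + P(-198)) = (17643 + 26539)/(-18098/16022 + 1/(-198)) = 44182/(-18098*1/16022 - 1/198) = 44182/(-9049/8011 - 1/198) = 44182/(-1799713/1586178) = 44182*(-1586178/1799713) = -70080516396/1799713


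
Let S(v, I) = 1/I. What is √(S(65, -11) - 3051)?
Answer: I*√369182/11 ≈ 55.237*I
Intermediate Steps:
√(S(65, -11) - 3051) = √(1/(-11) - 3051) = √(-1/11 - 3051) = √(-33562/11) = I*√369182/11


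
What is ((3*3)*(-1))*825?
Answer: -7425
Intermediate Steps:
((3*3)*(-1))*825 = (9*(-1))*825 = -9*825 = -7425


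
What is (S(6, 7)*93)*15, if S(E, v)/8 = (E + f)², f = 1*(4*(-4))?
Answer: 1116000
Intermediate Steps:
f = -16 (f = 1*(-16) = -16)
S(E, v) = 8*(-16 + E)² (S(E, v) = 8*(E - 16)² = 8*(-16 + E)²)
(S(6, 7)*93)*15 = ((8*(-16 + 6)²)*93)*15 = ((8*(-10)²)*93)*15 = ((8*100)*93)*15 = (800*93)*15 = 74400*15 = 1116000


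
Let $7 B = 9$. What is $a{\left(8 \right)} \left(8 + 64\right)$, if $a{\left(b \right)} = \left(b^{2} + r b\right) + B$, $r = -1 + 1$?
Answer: $\frac{32904}{7} \approx 4700.6$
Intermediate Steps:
$B = \frac{9}{7}$ ($B = \frac{1}{7} \cdot 9 = \frac{9}{7} \approx 1.2857$)
$r = 0$
$a{\left(b \right)} = \frac{9}{7} + b^{2}$ ($a{\left(b \right)} = \left(b^{2} + 0 b\right) + \frac{9}{7} = \left(b^{2} + 0\right) + \frac{9}{7} = b^{2} + \frac{9}{7} = \frac{9}{7} + b^{2}$)
$a{\left(8 \right)} \left(8 + 64\right) = \left(\frac{9}{7} + 8^{2}\right) \left(8 + 64\right) = \left(\frac{9}{7} + 64\right) 72 = \frac{457}{7} \cdot 72 = \frac{32904}{7}$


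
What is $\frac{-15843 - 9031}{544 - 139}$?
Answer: $- \frac{24874}{405} \approx -61.417$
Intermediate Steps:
$\frac{-15843 - 9031}{544 - 139} = - \frac{24874}{405}$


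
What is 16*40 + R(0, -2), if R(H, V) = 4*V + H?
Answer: 632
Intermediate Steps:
R(H, V) = H + 4*V
16*40 + R(0, -2) = 16*40 + (0 + 4*(-2)) = 640 + (0 - 8) = 640 - 8 = 632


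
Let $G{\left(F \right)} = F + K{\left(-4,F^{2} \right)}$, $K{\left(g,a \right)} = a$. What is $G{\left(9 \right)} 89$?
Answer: $8010$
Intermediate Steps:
$G{\left(F \right)} = F + F^{2}$
$G{\left(9 \right)} 89 = 9 \left(1 + 9\right) 89 = 9 \cdot 10 \cdot 89 = 90 \cdot 89 = 8010$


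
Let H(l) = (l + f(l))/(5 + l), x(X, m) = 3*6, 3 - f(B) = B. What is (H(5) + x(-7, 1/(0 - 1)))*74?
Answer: 6771/5 ≈ 1354.2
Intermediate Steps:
f(B) = 3 - B
x(X, m) = 18
H(l) = 3/(5 + l) (H(l) = (l + (3 - l))/(5 + l) = 3/(5 + l))
(H(5) + x(-7, 1/(0 - 1)))*74 = (3/(5 + 5) + 18)*74 = (3/10 + 18)*74 = (183/10)*74 = 6771/5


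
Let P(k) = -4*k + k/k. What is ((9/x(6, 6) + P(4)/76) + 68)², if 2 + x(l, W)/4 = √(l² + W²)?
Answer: 30756215467/6677056 + 4735071*√2/175712 ≈ 4644.4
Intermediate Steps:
P(k) = 1 - 4*k (P(k) = -4*k + 1 = 1 - 4*k)
x(l, W) = -8 + 4*√(W² + l²) (x(l, W) = -8 + 4*√(l² + W²) = -8 + 4*√(W² + l²))
((9/x(6, 6) + P(4)/76) + 68)² = ((9/(-8 + 4*√(6² + 6²)) + (1 - 4*4)/76) + 68)² = ((9/(-8 + 4*√(36 + 36)) + (1 - 16)*(1/76)) + 68)² = ((9/(-8 + 4*√72) - 15*1/76) + 68)² = ((9/(-8 + 4*(6*√2)) - 15/76) + 68)² = ((9/(-8 + 24*√2) - 15/76) + 68)² = ((-15/76 + 9/(-8 + 24*√2)) + 68)² = (5153/76 + 9/(-8 + 24*√2))²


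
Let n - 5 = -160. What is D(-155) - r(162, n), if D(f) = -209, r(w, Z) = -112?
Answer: -97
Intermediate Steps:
n = -155 (n = 5 - 160 = -155)
D(-155) - r(162, n) = -209 - 1*(-112) = -209 + 112 = -97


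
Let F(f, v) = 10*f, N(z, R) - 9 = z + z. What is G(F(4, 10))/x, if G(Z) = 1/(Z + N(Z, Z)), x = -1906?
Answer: -1/245874 ≈ -4.0671e-6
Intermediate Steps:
N(z, R) = 9 + 2*z (N(z, R) = 9 + (z + z) = 9 + 2*z)
G(Z) = 1/(9 + 3*Z) (G(Z) = 1/(Z + (9 + 2*Z)) = 1/(9 + 3*Z))
G(F(4, 10))/x = (1/(3*(3 + 10*4)))/(-1906) = (1/(3*(3 + 40)))*(-1/1906) = ((⅓)/43)*(-1/1906) = ((⅓)*(1/43))*(-1/1906) = (1/129)*(-1/1906) = -1/245874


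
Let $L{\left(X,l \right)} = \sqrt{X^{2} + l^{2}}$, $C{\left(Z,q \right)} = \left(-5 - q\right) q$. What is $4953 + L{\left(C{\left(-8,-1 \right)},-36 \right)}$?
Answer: $4953 + 4 \sqrt{82} \approx 4989.2$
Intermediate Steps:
$C{\left(Z,q \right)} = q \left(-5 - q\right)$
$4953 + L{\left(C{\left(-8,-1 \right)},-36 \right)} = 4953 + \sqrt{\left(\left(-1\right) \left(-1\right) \left(5 - 1\right)\right)^{2} + \left(-36\right)^{2}} = 4953 + \sqrt{\left(\left(-1\right) \left(-1\right) 4\right)^{2} + 1296} = 4953 + \sqrt{4^{2} + 1296} = 4953 + \sqrt{16 + 1296} = 4953 + \sqrt{1312} = 4953 + 4 \sqrt{82}$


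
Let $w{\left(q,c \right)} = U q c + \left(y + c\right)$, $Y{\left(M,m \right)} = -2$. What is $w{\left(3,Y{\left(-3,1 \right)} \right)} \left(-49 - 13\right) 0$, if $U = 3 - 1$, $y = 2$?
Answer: $0$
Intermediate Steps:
$U = 2$
$w{\left(q,c \right)} = 2 + c + 2 c q$ ($w{\left(q,c \right)} = 2 q c + \left(2 + c\right) = 2 c q + \left(2 + c\right) = 2 + c + 2 c q$)
$w{\left(3,Y{\left(-3,1 \right)} \right)} \left(-49 - 13\right) 0 = \left(2 - 2 + 2 \left(-2\right) 3\right) \left(-49 - 13\right) 0 = \left(2 - 2 - 12\right) \left(-62\right) 0 = \left(-12\right) \left(-62\right) 0 = 744 \cdot 0 = 0$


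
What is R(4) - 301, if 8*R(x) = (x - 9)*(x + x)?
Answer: -306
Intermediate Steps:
R(x) = x*(-9 + x)/4 (R(x) = ((x - 9)*(x + x))/8 = ((-9 + x)*(2*x))/8 = (2*x*(-9 + x))/8 = x*(-9 + x)/4)
R(4) - 301 = (1/4)*4*(-9 + 4) - 301 = (1/4)*4*(-5) - 301 = -5 - 301 = -306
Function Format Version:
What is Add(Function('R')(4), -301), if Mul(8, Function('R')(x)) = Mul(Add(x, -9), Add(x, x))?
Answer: -306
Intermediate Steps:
Function('R')(x) = Mul(Rational(1, 4), x, Add(-9, x)) (Function('R')(x) = Mul(Rational(1, 8), Mul(Add(x, -9), Add(x, x))) = Mul(Rational(1, 8), Mul(Add(-9, x), Mul(2, x))) = Mul(Rational(1, 8), Mul(2, x, Add(-9, x))) = Mul(Rational(1, 4), x, Add(-9, x)))
Add(Function('R')(4), -301) = Add(Mul(Rational(1, 4), 4, Add(-9, 4)), -301) = Add(Mul(Rational(1, 4), 4, -5), -301) = Add(-5, -301) = -306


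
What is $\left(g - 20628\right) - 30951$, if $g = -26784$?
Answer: $-78363$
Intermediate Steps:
$\left(g - 20628\right) - 30951 = \left(-26784 - 20628\right) - 30951 = -47412 - 30951 = -78363$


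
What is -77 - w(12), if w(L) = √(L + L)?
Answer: -77 - 2*√6 ≈ -81.899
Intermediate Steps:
w(L) = √2*√L (w(L) = √(2*L) = √2*√L)
-77 - w(12) = -77 - √2*√12 = -77 - √2*2*√3 = -77 - 2*√6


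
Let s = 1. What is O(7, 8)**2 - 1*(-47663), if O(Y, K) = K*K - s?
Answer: 51632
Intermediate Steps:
O(Y, K) = -1 + K**2 (O(Y, K) = K*K - 1*1 = K**2 - 1 = -1 + K**2)
O(7, 8)**2 - 1*(-47663) = (-1 + 8**2)**2 - 1*(-47663) = (-1 + 64)**2 + 47663 = 63**2 + 47663 = 3969 + 47663 = 51632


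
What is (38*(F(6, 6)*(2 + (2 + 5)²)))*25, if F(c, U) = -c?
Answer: -290700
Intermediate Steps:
(38*(F(6, 6)*(2 + (2 + 5)²)))*25 = (38*((-1*6)*(2 + (2 + 5)²)))*25 = (38*(-6*(2 + 7²)))*25 = (38*(-6*(2 + 49)))*25 = (38*(-6*51))*25 = (38*(-306))*25 = -11628*25 = -290700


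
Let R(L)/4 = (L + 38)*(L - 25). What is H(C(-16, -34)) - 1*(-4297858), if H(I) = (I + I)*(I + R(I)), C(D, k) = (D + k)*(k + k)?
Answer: 315635817858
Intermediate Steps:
R(L) = 4*(-25 + L)*(38 + L) (R(L) = 4*((L + 38)*(L - 25)) = 4*((38 + L)*(-25 + L)) = 4*((-25 + L)*(38 + L)) = 4*(-25 + L)*(38 + L))
C(D, k) = 2*k*(D + k) (C(D, k) = (D + k)*(2*k) = 2*k*(D + k))
H(I) = 2*I*(-3800 + 4*I² + 53*I) (H(I) = (I + I)*(I + (-3800 + 4*I² + 52*I)) = (2*I)*(-3800 + 4*I² + 53*I) = 2*I*(-3800 + 4*I² + 53*I))
H(C(-16, -34)) - 1*(-4297858) = 2*(2*(-34)*(-16 - 34))*(-3800 + 4*(2*(-34)*(-16 - 34))² + 53*(2*(-34)*(-16 - 34))) - 1*(-4297858) = 2*(2*(-34)*(-50))*(-3800 + 4*(2*(-34)*(-50))² + 53*(2*(-34)*(-50))) + 4297858 = 2*3400*(-3800 + 4*3400² + 53*3400) + 4297858 = 2*3400*(-3800 + 4*11560000 + 180200) + 4297858 = 2*3400*(-3800 + 46240000 + 180200) + 4297858 = 2*3400*46416400 + 4297858 = 315631520000 + 4297858 = 315635817858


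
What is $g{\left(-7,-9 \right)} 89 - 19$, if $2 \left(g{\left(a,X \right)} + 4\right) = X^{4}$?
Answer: $\frac{583179}{2} \approx 2.9159 \cdot 10^{5}$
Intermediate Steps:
$g{\left(a,X \right)} = -4 + \frac{X^{4}}{2}$
$g{\left(-7,-9 \right)} 89 - 19 = \left(-4 + \frac{\left(-9\right)^{4}}{2}\right) 89 - 19 = \left(-4 + \frac{1}{2} \cdot 6561\right) 89 - 19 = \left(-4 + \frac{6561}{2}\right) 89 - 19 = \frac{6553}{2} \cdot 89 - 19 = \frac{583217}{2} - 19 = \frac{583179}{2}$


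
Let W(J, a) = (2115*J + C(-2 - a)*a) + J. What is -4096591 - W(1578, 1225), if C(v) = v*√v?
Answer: -7435639 + 1503075*I*√1227 ≈ -7.4356e+6 + 5.2651e+7*I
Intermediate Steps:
C(v) = v^(3/2)
W(J, a) = 2116*J + a*(-2 - a)^(3/2) (W(J, a) = (2115*J + (-2 - a)^(3/2)*a) + J = (2115*J + a*(-2 - a)^(3/2)) + J = 2116*J + a*(-2 - a)^(3/2))
-4096591 - W(1578, 1225) = -4096591 - (2116*1578 + 1225*(-2 - 1*1225)^(3/2)) = -4096591 - (3339048 + 1225*(-2 - 1225)^(3/2)) = -4096591 - (3339048 + 1225*(-1227)^(3/2)) = -4096591 - (3339048 + 1225*(-1227*I*√1227)) = -4096591 - (3339048 - 1503075*I*√1227) = -4096591 + (-3339048 + 1503075*I*√1227) = -7435639 + 1503075*I*√1227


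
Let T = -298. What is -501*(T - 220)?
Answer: 259518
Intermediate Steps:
-501*(T - 220) = -501*(-298 - 220) = -501*(-518) = 259518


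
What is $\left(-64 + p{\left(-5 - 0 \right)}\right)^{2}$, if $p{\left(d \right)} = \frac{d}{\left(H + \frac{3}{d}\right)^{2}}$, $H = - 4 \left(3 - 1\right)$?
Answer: $\frac{14033008521}{3418801} \approx 4104.7$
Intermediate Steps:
$H = -8$ ($H = \left(-4\right) 2 = -8$)
$p{\left(d \right)} = \frac{d}{\left(-8 + \frac{3}{d}\right)^{2}}$
$\left(-64 + p{\left(-5 - 0 \right)}\right)^{2} = \left(-64 + \frac{\left(-5 - 0\right)^{3}}{\left(-3 + 8 \left(-5 - 0\right)\right)^{2}}\right)^{2} = \left(-64 + \frac{\left(-5 + 0\right)^{3}}{\left(-3 + 8 \left(-5 + 0\right)\right)^{2}}\right)^{2} = \left(-64 + \frac{\left(-5\right)^{3}}{\left(-3 + 8 \left(-5\right)\right)^{2}}\right)^{2} = \left(-64 - \frac{125}{\left(-3 - 40\right)^{2}}\right)^{2} = \left(-64 - \frac{125}{1849}\right)^{2} = \left(- \frac{118461}{1849}\right)^{2} = \frac{14033008521}{3418801}$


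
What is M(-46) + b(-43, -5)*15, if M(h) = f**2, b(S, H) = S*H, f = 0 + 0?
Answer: 3225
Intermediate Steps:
f = 0
b(S, H) = H*S
M(h) = 0 (M(h) = 0**2 = 0)
M(-46) + b(-43, -5)*15 = 0 - 5*(-43)*15 = 0 + 215*15 = 0 + 3225 = 3225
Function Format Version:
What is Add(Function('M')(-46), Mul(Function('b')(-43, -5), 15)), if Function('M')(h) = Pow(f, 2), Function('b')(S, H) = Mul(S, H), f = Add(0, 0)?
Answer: 3225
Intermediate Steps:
f = 0
Function('b')(S, H) = Mul(H, S)
Function('M')(h) = 0 (Function('M')(h) = Pow(0, 2) = 0)
Add(Function('M')(-46), Mul(Function('b')(-43, -5), 15)) = Add(0, Mul(Mul(-5, -43), 15)) = Add(0, Mul(215, 15)) = Add(0, 3225) = 3225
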